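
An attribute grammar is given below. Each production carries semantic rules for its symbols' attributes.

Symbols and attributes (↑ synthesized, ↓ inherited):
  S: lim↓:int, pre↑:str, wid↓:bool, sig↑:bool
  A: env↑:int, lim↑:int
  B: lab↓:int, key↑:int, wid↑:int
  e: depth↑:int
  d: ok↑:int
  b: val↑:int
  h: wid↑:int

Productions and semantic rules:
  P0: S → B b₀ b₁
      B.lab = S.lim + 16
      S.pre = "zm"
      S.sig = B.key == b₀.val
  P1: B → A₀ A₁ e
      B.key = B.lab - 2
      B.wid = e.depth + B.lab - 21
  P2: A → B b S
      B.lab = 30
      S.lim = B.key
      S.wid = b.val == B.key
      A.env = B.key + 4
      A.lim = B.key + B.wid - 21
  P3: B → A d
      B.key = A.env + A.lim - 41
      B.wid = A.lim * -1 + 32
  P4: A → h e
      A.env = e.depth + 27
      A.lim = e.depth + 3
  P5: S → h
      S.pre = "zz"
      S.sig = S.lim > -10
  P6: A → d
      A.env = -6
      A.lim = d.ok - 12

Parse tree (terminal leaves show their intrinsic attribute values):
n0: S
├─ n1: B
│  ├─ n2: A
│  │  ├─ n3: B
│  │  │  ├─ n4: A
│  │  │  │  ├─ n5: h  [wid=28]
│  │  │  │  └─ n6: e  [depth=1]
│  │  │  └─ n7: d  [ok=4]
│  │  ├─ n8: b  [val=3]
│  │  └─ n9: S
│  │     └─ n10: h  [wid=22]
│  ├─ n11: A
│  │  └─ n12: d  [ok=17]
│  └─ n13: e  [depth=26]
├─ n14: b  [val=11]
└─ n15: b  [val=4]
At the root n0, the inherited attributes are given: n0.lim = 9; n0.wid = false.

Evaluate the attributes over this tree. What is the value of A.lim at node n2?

1. n0.lim = 9  [given at root]
2. n0.wid = false  [given at root]
3. n1.lab = 25  [S.lim + 16]
4. n3.lab = 30  [30]
5. n5.wid = 28  [terminal]
6. n6.depth = 1  [terminal]
7. n4.env = 28  [e.depth + 27]
8. n4.lim = 4  [e.depth + 3]
9. n7.ok = 4  [terminal]
10. n3.key = -9  [A.env + A.lim - 41]
11. n3.wid = 28  [A.lim * -1 + 32]
12. n8.val = 3  [terminal]
13. n9.lim = -9  [B.key]
14. n9.wid = false  [b.val == B.key]
15. n10.wid = 22  [terminal]
16. n9.pre = "zz"  ["zz"]
17. n9.sig = true  [S.lim > -10]
18. n2.env = -5  [B.key + 4]
19. n2.lim = -2  [B.key + B.wid - 21]
20. n12.ok = 17  [terminal]
21. n11.env = -6  [-6]
22. n11.lim = 5  [d.ok - 12]
23. n13.depth = 26  [terminal]
24. n1.key = 23  [B.lab - 2]
25. n1.wid = 30  [e.depth + B.lab - 21]
26. n14.val = 11  [terminal]
27. n15.val = 4  [terminal]
28. n0.pre = "zm"  ["zm"]
29. n0.sig = false  [B.key == b₀.val]

-2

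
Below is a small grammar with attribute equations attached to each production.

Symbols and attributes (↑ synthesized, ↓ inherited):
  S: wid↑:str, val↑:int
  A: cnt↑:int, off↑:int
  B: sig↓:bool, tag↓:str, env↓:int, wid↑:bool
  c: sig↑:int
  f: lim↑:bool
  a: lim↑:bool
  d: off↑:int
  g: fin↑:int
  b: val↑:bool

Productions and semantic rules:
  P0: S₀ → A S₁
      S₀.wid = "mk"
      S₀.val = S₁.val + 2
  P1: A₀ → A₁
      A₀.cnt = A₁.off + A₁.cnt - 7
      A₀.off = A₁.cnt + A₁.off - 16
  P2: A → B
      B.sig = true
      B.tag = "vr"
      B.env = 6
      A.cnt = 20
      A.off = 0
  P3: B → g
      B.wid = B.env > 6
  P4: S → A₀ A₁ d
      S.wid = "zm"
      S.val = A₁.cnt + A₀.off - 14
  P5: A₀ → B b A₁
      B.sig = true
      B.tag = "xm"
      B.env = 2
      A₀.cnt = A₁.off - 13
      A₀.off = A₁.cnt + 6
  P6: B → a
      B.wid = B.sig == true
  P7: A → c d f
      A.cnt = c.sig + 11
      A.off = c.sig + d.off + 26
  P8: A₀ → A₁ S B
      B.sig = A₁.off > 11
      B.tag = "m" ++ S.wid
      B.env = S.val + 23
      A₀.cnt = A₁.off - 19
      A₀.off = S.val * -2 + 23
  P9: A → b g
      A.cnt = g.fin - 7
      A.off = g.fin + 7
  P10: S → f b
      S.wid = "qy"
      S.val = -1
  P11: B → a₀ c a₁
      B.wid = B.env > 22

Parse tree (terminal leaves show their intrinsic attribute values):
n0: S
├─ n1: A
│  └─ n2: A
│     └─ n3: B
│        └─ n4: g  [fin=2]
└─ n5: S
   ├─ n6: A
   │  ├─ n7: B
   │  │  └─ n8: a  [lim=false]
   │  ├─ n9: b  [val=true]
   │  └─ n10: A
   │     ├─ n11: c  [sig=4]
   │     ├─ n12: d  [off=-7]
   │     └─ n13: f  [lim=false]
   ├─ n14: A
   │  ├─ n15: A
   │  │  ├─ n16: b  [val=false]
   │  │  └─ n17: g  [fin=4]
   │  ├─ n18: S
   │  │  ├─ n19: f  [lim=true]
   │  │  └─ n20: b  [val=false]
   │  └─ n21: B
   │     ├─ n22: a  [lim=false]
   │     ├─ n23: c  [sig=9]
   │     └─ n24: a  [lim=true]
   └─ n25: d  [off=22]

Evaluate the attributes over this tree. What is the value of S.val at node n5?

1. n3.sig = true  [true]
2. n3.tag = "vr"  ["vr"]
3. n3.env = 6  [6]
4. n4.fin = 2  [terminal]
5. n3.wid = false  [B.env > 6]
6. n2.cnt = 20  [20]
7. n2.off = 0  [0]
8. n1.cnt = 13  [A₁.off + A₁.cnt - 7]
9. n1.off = 4  [A₁.cnt + A₁.off - 16]
10. n7.sig = true  [true]
11. n7.tag = "xm"  ["xm"]
12. n7.env = 2  [2]
13. n8.lim = false  [terminal]
14. n7.wid = true  [B.sig == true]
15. n9.val = true  [terminal]
16. n11.sig = 4  [terminal]
17. n12.off = -7  [terminal]
18. n13.lim = false  [terminal]
19. n10.cnt = 15  [c.sig + 11]
20. n10.off = 23  [c.sig + d.off + 26]
21. n6.cnt = 10  [A₁.off - 13]
22. n6.off = 21  [A₁.cnt + 6]
23. n16.val = false  [terminal]
24. n17.fin = 4  [terminal]
25. n15.cnt = -3  [g.fin - 7]
26. n15.off = 11  [g.fin + 7]
27. n19.lim = true  [terminal]
28. n20.val = false  [terminal]
29. n18.wid = "qy"  ["qy"]
30. n18.val = -1  [-1]
31. n21.sig = false  [A₁.off > 11]
32. n21.tag = "mqy"  ["m" ++ S.wid]
33. n21.env = 22  [S.val + 23]
34. n22.lim = false  [terminal]
35. n23.sig = 9  [terminal]
36. n24.lim = true  [terminal]
37. n21.wid = false  [B.env > 22]
38. n14.cnt = -8  [A₁.off - 19]
39. n14.off = 25  [S.val * -2 + 23]
40. n25.off = 22  [terminal]
41. n5.wid = "zm"  ["zm"]
42. n5.val = -1  [A₁.cnt + A₀.off - 14]
43. n0.wid = "mk"  ["mk"]
44. n0.val = 1  [S₁.val + 2]

-1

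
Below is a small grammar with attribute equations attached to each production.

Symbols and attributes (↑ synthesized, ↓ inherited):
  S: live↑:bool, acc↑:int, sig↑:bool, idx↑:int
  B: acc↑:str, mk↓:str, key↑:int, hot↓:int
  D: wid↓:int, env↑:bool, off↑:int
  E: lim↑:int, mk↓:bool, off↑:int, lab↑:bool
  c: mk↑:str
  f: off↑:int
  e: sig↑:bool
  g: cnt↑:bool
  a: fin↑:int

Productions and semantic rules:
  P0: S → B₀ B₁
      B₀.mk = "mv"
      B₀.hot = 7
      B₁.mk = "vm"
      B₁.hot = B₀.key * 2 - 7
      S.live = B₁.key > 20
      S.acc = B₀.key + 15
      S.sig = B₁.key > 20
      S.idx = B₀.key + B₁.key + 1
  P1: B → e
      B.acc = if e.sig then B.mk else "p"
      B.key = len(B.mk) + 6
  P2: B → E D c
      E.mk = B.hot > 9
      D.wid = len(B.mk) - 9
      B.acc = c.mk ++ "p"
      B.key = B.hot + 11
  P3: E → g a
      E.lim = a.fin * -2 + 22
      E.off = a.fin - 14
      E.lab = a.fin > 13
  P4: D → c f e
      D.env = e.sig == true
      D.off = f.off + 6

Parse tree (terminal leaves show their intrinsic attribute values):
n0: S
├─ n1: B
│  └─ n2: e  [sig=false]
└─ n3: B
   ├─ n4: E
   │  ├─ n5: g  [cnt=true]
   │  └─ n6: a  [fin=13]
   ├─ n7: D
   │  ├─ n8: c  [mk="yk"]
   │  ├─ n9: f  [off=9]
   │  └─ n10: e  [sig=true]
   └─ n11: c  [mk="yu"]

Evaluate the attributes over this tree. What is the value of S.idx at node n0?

29

1. n1.mk = "mv"  ["mv"]
2. n1.hot = 7  [7]
3. n2.sig = false  [terminal]
4. n1.acc = "p"  [if e.sig then B.mk else "p"]
5. n1.key = 8  [len(B.mk) + 6]
6. n3.mk = "vm"  ["vm"]
7. n3.hot = 9  [B₀.key * 2 - 7]
8. n4.mk = false  [B.hot > 9]
9. n5.cnt = true  [terminal]
10. n6.fin = 13  [terminal]
11. n4.lim = -4  [a.fin * -2 + 22]
12. n4.off = -1  [a.fin - 14]
13. n4.lab = false  [a.fin > 13]
14. n7.wid = -7  [len(B.mk) - 9]
15. n8.mk = "yk"  [terminal]
16. n9.off = 9  [terminal]
17. n10.sig = true  [terminal]
18. n7.env = true  [e.sig == true]
19. n7.off = 15  [f.off + 6]
20. n11.mk = "yu"  [terminal]
21. n3.acc = "yup"  [c.mk ++ "p"]
22. n3.key = 20  [B.hot + 11]
23. n0.live = false  [B₁.key > 20]
24. n0.acc = 23  [B₀.key + 15]
25. n0.sig = false  [B₁.key > 20]
26. n0.idx = 29  [B₀.key + B₁.key + 1]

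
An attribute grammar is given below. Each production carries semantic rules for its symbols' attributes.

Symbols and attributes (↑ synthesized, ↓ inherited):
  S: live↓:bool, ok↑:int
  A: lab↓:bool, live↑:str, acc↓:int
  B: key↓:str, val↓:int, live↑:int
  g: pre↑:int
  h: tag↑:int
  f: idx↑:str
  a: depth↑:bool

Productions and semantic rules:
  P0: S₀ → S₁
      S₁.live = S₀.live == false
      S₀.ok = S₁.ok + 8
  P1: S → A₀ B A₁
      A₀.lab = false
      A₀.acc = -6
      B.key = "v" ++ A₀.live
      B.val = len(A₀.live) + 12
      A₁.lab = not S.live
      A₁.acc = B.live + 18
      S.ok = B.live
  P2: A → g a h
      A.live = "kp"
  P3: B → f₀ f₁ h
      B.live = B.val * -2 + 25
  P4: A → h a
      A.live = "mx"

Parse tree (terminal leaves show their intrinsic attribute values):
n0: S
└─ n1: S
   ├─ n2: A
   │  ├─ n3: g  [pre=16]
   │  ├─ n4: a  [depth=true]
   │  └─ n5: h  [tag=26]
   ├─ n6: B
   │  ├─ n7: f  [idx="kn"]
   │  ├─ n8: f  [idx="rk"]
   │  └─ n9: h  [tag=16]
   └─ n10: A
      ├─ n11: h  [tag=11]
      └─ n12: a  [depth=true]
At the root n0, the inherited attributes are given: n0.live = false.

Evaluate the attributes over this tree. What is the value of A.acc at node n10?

1. n0.live = false  [given at root]
2. n1.live = true  [S₀.live == false]
3. n2.lab = false  [false]
4. n2.acc = -6  [-6]
5. n3.pre = 16  [terminal]
6. n4.depth = true  [terminal]
7. n5.tag = 26  [terminal]
8. n2.live = "kp"  ["kp"]
9. n6.key = "vkp"  ["v" ++ A₀.live]
10. n6.val = 14  [len(A₀.live) + 12]
11. n7.idx = "kn"  [terminal]
12. n8.idx = "rk"  [terminal]
13. n9.tag = 16  [terminal]
14. n6.live = -3  [B.val * -2 + 25]
15. n10.lab = false  [not S.live]
16. n10.acc = 15  [B.live + 18]
17. n11.tag = 11  [terminal]
18. n12.depth = true  [terminal]
19. n10.live = "mx"  ["mx"]
20. n1.ok = -3  [B.live]
21. n0.ok = 5  [S₁.ok + 8]

15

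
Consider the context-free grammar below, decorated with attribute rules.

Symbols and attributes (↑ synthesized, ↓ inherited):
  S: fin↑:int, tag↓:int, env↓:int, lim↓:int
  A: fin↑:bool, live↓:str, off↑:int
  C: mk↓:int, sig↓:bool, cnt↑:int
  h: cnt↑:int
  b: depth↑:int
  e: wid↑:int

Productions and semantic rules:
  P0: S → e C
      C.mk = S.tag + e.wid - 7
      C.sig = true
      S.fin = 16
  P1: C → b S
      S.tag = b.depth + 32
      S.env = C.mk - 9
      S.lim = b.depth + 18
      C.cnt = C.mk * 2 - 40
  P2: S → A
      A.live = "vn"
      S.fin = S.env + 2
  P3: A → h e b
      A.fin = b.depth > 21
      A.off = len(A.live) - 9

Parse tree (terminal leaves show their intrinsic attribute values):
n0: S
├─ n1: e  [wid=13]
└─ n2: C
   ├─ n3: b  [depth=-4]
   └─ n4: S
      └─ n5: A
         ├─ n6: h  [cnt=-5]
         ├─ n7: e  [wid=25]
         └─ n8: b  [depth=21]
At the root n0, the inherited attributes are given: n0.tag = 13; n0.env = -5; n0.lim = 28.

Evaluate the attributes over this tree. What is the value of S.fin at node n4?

12

1. n0.tag = 13  [given at root]
2. n0.env = -5  [given at root]
3. n0.lim = 28  [given at root]
4. n1.wid = 13  [terminal]
5. n2.mk = 19  [S.tag + e.wid - 7]
6. n2.sig = true  [true]
7. n3.depth = -4  [terminal]
8. n4.tag = 28  [b.depth + 32]
9. n4.env = 10  [C.mk - 9]
10. n4.lim = 14  [b.depth + 18]
11. n5.live = "vn"  ["vn"]
12. n6.cnt = -5  [terminal]
13. n7.wid = 25  [terminal]
14. n8.depth = 21  [terminal]
15. n5.fin = false  [b.depth > 21]
16. n5.off = -7  [len(A.live) - 9]
17. n4.fin = 12  [S.env + 2]
18. n2.cnt = -2  [C.mk * 2 - 40]
19. n0.fin = 16  [16]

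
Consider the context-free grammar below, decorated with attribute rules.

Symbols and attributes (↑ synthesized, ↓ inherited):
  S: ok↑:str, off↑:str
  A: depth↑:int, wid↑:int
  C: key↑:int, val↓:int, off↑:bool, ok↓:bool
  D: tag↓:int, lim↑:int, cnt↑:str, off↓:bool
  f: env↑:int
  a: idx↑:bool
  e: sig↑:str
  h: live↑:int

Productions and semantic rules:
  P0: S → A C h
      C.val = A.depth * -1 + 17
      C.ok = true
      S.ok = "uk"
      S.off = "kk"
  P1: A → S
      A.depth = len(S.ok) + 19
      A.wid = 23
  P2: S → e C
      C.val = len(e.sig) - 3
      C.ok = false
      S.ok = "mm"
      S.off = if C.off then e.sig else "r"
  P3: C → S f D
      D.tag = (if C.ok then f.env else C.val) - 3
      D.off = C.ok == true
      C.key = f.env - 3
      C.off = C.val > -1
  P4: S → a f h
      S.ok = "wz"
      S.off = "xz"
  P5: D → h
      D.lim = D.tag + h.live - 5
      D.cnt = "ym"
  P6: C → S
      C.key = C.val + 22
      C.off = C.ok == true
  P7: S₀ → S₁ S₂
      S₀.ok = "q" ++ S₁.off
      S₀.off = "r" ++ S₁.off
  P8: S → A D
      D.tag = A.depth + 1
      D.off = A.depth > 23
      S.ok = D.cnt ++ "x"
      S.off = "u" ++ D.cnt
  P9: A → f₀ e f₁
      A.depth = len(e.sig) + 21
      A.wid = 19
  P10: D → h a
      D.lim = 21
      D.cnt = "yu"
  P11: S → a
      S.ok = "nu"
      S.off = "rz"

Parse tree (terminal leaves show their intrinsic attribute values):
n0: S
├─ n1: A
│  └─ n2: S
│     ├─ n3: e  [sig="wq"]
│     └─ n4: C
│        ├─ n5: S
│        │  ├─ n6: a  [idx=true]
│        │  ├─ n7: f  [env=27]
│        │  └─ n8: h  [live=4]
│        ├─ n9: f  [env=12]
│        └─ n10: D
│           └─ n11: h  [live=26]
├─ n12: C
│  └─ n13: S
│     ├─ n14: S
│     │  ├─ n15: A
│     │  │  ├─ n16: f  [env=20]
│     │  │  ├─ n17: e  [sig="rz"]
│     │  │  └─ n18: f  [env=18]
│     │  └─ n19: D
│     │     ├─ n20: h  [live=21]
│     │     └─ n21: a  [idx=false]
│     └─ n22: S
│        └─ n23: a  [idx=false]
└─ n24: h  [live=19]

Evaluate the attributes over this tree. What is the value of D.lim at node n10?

17

1. n3.sig = "wq"  [terminal]
2. n4.val = -1  [len(e.sig) - 3]
3. n4.ok = false  [false]
4. n6.idx = true  [terminal]
5. n7.env = 27  [terminal]
6. n8.live = 4  [terminal]
7. n5.ok = "wz"  ["wz"]
8. n5.off = "xz"  ["xz"]
9. n9.env = 12  [terminal]
10. n10.tag = -4  [(if C.ok then f.env else C.val) - 3]
11. n10.off = false  [C.ok == true]
12. n11.live = 26  [terminal]
13. n10.lim = 17  [D.tag + h.live - 5]
14. n10.cnt = "ym"  ["ym"]
15. n4.key = 9  [f.env - 3]
16. n4.off = false  [C.val > -1]
17. n2.ok = "mm"  ["mm"]
18. n2.off = "r"  [if C.off then e.sig else "r"]
19. n1.depth = 21  [len(S.ok) + 19]
20. n1.wid = 23  [23]
21. n12.val = -4  [A.depth * -1 + 17]
22. n12.ok = true  [true]
23. n16.env = 20  [terminal]
24. n17.sig = "rz"  [terminal]
25. n18.env = 18  [terminal]
26. n15.depth = 23  [len(e.sig) + 21]
27. n15.wid = 19  [19]
28. n19.tag = 24  [A.depth + 1]
29. n19.off = false  [A.depth > 23]
30. n20.live = 21  [terminal]
31. n21.idx = false  [terminal]
32. n19.lim = 21  [21]
33. n19.cnt = "yu"  ["yu"]
34. n14.ok = "yux"  [D.cnt ++ "x"]
35. n14.off = "uyu"  ["u" ++ D.cnt]
36. n23.idx = false  [terminal]
37. n22.ok = "nu"  ["nu"]
38. n22.off = "rz"  ["rz"]
39. n13.ok = "quyu"  ["q" ++ S₁.off]
40. n13.off = "ruyu"  ["r" ++ S₁.off]
41. n12.key = 18  [C.val + 22]
42. n12.off = true  [C.ok == true]
43. n24.live = 19  [terminal]
44. n0.ok = "uk"  ["uk"]
45. n0.off = "kk"  ["kk"]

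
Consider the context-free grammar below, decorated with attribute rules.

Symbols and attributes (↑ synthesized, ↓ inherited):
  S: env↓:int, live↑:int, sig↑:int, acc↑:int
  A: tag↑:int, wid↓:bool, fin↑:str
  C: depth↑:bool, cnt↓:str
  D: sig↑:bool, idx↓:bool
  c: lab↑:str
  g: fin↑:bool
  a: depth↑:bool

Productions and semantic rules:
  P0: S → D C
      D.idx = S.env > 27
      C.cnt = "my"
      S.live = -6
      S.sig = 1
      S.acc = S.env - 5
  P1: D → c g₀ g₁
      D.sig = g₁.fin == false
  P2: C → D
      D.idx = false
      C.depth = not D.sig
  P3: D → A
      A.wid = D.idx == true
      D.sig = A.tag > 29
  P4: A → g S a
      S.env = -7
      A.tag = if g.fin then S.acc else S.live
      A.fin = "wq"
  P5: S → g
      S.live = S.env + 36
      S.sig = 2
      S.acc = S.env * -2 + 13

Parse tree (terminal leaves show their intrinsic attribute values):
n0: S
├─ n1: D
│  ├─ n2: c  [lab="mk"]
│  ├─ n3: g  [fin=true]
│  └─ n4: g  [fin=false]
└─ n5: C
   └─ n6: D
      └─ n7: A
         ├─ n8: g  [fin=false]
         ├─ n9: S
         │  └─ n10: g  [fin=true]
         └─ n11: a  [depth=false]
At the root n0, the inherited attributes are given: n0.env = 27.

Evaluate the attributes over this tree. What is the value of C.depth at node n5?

1. n0.env = 27  [given at root]
2. n1.idx = false  [S.env > 27]
3. n2.lab = "mk"  [terminal]
4. n3.fin = true  [terminal]
5. n4.fin = false  [terminal]
6. n1.sig = true  [g₁.fin == false]
7. n5.cnt = "my"  ["my"]
8. n6.idx = false  [false]
9. n7.wid = false  [D.idx == true]
10. n8.fin = false  [terminal]
11. n9.env = -7  [-7]
12. n10.fin = true  [terminal]
13. n9.live = 29  [S.env + 36]
14. n9.sig = 2  [2]
15. n9.acc = 27  [S.env * -2 + 13]
16. n11.depth = false  [terminal]
17. n7.tag = 29  [if g.fin then S.acc else S.live]
18. n7.fin = "wq"  ["wq"]
19. n6.sig = false  [A.tag > 29]
20. n5.depth = true  [not D.sig]
21. n0.live = -6  [-6]
22. n0.sig = 1  [1]
23. n0.acc = 22  [S.env - 5]

true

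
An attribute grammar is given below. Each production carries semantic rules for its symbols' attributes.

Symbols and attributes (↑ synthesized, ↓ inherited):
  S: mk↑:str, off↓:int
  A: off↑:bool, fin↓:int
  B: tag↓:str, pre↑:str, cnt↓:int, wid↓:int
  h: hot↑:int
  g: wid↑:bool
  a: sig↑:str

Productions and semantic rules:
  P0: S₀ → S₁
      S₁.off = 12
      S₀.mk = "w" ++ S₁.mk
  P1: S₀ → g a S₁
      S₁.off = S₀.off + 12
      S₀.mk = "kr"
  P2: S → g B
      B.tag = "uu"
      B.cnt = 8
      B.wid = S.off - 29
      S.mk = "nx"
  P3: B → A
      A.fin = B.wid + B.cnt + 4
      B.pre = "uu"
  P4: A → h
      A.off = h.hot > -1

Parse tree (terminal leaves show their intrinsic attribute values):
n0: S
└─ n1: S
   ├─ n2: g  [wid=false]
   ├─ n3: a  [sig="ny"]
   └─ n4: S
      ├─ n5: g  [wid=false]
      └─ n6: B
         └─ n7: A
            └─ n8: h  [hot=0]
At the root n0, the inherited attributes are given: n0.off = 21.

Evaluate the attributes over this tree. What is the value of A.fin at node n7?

7

1. n0.off = 21  [given at root]
2. n1.off = 12  [12]
3. n2.wid = false  [terminal]
4. n3.sig = "ny"  [terminal]
5. n4.off = 24  [S₀.off + 12]
6. n5.wid = false  [terminal]
7. n6.tag = "uu"  ["uu"]
8. n6.cnt = 8  [8]
9. n6.wid = -5  [S.off - 29]
10. n7.fin = 7  [B.wid + B.cnt + 4]
11. n8.hot = 0  [terminal]
12. n7.off = true  [h.hot > -1]
13. n6.pre = "uu"  ["uu"]
14. n4.mk = "nx"  ["nx"]
15. n1.mk = "kr"  ["kr"]
16. n0.mk = "wkr"  ["w" ++ S₁.mk]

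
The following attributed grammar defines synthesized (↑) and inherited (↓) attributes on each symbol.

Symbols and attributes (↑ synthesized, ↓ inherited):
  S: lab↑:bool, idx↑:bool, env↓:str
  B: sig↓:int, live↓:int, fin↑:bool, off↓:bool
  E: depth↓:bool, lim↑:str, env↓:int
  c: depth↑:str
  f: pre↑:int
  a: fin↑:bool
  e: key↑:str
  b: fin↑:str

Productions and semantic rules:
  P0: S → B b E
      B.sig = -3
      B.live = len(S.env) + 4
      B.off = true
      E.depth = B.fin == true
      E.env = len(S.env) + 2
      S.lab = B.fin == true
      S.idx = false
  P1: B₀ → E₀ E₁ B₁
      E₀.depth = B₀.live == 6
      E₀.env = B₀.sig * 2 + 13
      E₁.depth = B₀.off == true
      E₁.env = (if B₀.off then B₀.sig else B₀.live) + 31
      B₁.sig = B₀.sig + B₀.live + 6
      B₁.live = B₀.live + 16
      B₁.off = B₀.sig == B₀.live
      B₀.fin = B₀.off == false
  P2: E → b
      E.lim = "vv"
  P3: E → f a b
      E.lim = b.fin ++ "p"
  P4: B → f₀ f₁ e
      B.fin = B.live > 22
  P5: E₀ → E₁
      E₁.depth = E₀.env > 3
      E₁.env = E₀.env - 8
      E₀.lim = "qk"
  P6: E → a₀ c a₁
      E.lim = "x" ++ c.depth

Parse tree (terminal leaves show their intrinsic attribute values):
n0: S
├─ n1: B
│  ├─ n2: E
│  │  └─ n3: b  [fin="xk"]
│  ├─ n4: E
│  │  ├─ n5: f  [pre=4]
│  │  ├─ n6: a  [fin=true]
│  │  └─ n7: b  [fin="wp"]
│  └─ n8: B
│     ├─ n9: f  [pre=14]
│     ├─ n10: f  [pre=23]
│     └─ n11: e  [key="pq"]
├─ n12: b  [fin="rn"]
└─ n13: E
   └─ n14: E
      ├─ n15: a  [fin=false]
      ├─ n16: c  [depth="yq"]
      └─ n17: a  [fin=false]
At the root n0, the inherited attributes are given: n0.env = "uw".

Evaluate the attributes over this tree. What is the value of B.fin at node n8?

1. n0.env = "uw"  [given at root]
2. n1.sig = -3  [-3]
3. n1.live = 6  [len(S.env) + 4]
4. n1.off = true  [true]
5. n2.depth = true  [B₀.live == 6]
6. n2.env = 7  [B₀.sig * 2 + 13]
7. n3.fin = "xk"  [terminal]
8. n2.lim = "vv"  ["vv"]
9. n4.depth = true  [B₀.off == true]
10. n4.env = 28  [(if B₀.off then B₀.sig else B₀.live) + 31]
11. n5.pre = 4  [terminal]
12. n6.fin = true  [terminal]
13. n7.fin = "wp"  [terminal]
14. n4.lim = "wpp"  [b.fin ++ "p"]
15. n8.sig = 9  [B₀.sig + B₀.live + 6]
16. n8.live = 22  [B₀.live + 16]
17. n8.off = false  [B₀.sig == B₀.live]
18. n9.pre = 14  [terminal]
19. n10.pre = 23  [terminal]
20. n11.key = "pq"  [terminal]
21. n8.fin = false  [B.live > 22]
22. n1.fin = false  [B₀.off == false]
23. n12.fin = "rn"  [terminal]
24. n13.depth = false  [B.fin == true]
25. n13.env = 4  [len(S.env) + 2]
26. n14.depth = true  [E₀.env > 3]
27. n14.env = -4  [E₀.env - 8]
28. n15.fin = false  [terminal]
29. n16.depth = "yq"  [terminal]
30. n17.fin = false  [terminal]
31. n14.lim = "xyq"  ["x" ++ c.depth]
32. n13.lim = "qk"  ["qk"]
33. n0.lab = false  [B.fin == true]
34. n0.idx = false  [false]

false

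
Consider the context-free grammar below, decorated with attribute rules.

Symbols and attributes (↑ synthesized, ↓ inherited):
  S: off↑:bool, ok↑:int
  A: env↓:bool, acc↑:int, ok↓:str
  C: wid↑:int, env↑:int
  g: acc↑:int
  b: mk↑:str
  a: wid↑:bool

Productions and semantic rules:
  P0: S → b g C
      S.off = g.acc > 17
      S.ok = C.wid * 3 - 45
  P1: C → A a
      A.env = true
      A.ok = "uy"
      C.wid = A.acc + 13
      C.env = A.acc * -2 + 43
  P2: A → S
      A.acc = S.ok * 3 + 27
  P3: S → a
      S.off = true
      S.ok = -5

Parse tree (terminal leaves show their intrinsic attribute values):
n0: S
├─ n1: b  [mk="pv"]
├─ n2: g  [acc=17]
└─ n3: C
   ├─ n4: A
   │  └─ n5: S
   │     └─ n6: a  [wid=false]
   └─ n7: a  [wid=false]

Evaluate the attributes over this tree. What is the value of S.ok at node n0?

1. n1.mk = "pv"  [terminal]
2. n2.acc = 17  [terminal]
3. n4.env = true  [true]
4. n4.ok = "uy"  ["uy"]
5. n6.wid = false  [terminal]
6. n5.off = true  [true]
7. n5.ok = -5  [-5]
8. n4.acc = 12  [S.ok * 3 + 27]
9. n7.wid = false  [terminal]
10. n3.wid = 25  [A.acc + 13]
11. n3.env = 19  [A.acc * -2 + 43]
12. n0.off = false  [g.acc > 17]
13. n0.ok = 30  [C.wid * 3 - 45]

30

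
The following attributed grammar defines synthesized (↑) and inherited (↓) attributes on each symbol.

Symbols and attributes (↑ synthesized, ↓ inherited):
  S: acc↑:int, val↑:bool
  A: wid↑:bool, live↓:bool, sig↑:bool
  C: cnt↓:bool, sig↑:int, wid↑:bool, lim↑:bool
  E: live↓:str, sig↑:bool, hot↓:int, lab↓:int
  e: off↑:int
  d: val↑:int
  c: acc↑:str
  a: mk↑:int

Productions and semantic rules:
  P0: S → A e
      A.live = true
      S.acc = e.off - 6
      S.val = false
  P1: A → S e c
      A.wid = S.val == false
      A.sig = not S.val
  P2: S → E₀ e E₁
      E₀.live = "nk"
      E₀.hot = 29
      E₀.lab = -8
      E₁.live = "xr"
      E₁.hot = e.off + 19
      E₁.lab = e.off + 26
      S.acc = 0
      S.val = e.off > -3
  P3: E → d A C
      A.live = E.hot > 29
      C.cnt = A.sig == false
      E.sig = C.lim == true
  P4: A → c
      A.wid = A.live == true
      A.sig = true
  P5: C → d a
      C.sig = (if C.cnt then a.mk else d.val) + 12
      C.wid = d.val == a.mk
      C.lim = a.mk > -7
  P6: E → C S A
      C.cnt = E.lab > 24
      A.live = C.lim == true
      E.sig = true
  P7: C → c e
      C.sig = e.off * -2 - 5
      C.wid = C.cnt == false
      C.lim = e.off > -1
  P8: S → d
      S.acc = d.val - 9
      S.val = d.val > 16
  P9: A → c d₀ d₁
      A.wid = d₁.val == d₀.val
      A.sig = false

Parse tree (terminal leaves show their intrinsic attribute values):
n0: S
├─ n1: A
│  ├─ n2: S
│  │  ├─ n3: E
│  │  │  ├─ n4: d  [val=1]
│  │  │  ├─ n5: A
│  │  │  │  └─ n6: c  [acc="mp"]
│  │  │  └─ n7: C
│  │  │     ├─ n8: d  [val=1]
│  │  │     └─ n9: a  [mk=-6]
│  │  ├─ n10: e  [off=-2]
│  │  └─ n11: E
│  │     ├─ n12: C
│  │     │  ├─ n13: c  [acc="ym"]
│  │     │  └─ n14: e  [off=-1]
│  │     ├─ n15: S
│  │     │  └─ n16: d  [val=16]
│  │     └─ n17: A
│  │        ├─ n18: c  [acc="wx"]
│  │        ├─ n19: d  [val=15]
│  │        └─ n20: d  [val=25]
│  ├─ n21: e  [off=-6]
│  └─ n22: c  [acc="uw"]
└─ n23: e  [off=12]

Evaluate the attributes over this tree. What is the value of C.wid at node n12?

true

1. n1.live = true  [true]
2. n3.live = "nk"  ["nk"]
3. n3.hot = 29  [29]
4. n3.lab = -8  [-8]
5. n4.val = 1  [terminal]
6. n5.live = false  [E.hot > 29]
7. n6.acc = "mp"  [terminal]
8. n5.wid = false  [A.live == true]
9. n5.sig = true  [true]
10. n7.cnt = false  [A.sig == false]
11. n8.val = 1  [terminal]
12. n9.mk = -6  [terminal]
13. n7.sig = 13  [(if C.cnt then a.mk else d.val) + 12]
14. n7.wid = false  [d.val == a.mk]
15. n7.lim = true  [a.mk > -7]
16. n3.sig = true  [C.lim == true]
17. n10.off = -2  [terminal]
18. n11.live = "xr"  ["xr"]
19. n11.hot = 17  [e.off + 19]
20. n11.lab = 24  [e.off + 26]
21. n12.cnt = false  [E.lab > 24]
22. n13.acc = "ym"  [terminal]
23. n14.off = -1  [terminal]
24. n12.sig = -3  [e.off * -2 - 5]
25. n12.wid = true  [C.cnt == false]
26. n12.lim = false  [e.off > -1]
27. n16.val = 16  [terminal]
28. n15.acc = 7  [d.val - 9]
29. n15.val = false  [d.val > 16]
30. n17.live = false  [C.lim == true]
31. n18.acc = "wx"  [terminal]
32. n19.val = 15  [terminal]
33. n20.val = 25  [terminal]
34. n17.wid = false  [d₁.val == d₀.val]
35. n17.sig = false  [false]
36. n11.sig = true  [true]
37. n2.acc = 0  [0]
38. n2.val = true  [e.off > -3]
39. n21.off = -6  [terminal]
40. n22.acc = "uw"  [terminal]
41. n1.wid = false  [S.val == false]
42. n1.sig = false  [not S.val]
43. n23.off = 12  [terminal]
44. n0.acc = 6  [e.off - 6]
45. n0.val = false  [false]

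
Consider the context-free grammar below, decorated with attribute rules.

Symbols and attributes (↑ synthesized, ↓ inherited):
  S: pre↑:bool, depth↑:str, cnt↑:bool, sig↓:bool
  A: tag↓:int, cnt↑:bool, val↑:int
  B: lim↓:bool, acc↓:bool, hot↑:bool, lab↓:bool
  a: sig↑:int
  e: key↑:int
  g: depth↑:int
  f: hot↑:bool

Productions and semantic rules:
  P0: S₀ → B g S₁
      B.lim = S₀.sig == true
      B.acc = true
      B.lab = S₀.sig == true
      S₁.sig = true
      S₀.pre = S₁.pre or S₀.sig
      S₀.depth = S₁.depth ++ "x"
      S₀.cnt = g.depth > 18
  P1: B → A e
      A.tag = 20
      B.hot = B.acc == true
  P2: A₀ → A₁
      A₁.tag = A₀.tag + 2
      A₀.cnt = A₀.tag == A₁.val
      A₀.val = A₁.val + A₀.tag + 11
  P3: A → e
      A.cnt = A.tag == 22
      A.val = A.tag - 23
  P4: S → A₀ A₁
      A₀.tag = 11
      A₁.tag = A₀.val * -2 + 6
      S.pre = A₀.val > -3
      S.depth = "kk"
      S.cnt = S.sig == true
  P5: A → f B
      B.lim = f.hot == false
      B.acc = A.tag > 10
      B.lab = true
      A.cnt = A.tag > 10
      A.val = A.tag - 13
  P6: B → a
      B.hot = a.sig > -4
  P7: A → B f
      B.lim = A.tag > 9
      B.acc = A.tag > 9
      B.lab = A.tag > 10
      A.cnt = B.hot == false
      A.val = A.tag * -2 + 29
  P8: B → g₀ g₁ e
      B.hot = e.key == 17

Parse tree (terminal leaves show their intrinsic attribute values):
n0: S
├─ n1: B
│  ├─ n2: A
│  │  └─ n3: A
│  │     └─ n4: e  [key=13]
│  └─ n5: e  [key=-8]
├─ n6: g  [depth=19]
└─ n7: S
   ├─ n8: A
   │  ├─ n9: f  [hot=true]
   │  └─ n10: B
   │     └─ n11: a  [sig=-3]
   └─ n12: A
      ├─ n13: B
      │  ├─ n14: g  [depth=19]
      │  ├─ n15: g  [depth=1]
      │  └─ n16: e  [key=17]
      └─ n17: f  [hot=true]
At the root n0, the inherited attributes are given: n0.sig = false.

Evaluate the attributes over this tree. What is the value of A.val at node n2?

1. n0.sig = false  [given at root]
2. n1.lim = false  [S₀.sig == true]
3. n1.acc = true  [true]
4. n1.lab = false  [S₀.sig == true]
5. n2.tag = 20  [20]
6. n3.tag = 22  [A₀.tag + 2]
7. n4.key = 13  [terminal]
8. n3.cnt = true  [A.tag == 22]
9. n3.val = -1  [A.tag - 23]
10. n2.cnt = false  [A₀.tag == A₁.val]
11. n2.val = 30  [A₁.val + A₀.tag + 11]
12. n5.key = -8  [terminal]
13. n1.hot = true  [B.acc == true]
14. n6.depth = 19  [terminal]
15. n7.sig = true  [true]
16. n8.tag = 11  [11]
17. n9.hot = true  [terminal]
18. n10.lim = false  [f.hot == false]
19. n10.acc = true  [A.tag > 10]
20. n10.lab = true  [true]
21. n11.sig = -3  [terminal]
22. n10.hot = true  [a.sig > -4]
23. n8.cnt = true  [A.tag > 10]
24. n8.val = -2  [A.tag - 13]
25. n12.tag = 10  [A₀.val * -2 + 6]
26. n13.lim = true  [A.tag > 9]
27. n13.acc = true  [A.tag > 9]
28. n13.lab = false  [A.tag > 10]
29. n14.depth = 19  [terminal]
30. n15.depth = 1  [terminal]
31. n16.key = 17  [terminal]
32. n13.hot = true  [e.key == 17]
33. n17.hot = true  [terminal]
34. n12.cnt = false  [B.hot == false]
35. n12.val = 9  [A.tag * -2 + 29]
36. n7.pre = true  [A₀.val > -3]
37. n7.depth = "kk"  ["kk"]
38. n7.cnt = true  [S.sig == true]
39. n0.pre = true  [S₁.pre or S₀.sig]
40. n0.depth = "kkx"  [S₁.depth ++ "x"]
41. n0.cnt = true  [g.depth > 18]

30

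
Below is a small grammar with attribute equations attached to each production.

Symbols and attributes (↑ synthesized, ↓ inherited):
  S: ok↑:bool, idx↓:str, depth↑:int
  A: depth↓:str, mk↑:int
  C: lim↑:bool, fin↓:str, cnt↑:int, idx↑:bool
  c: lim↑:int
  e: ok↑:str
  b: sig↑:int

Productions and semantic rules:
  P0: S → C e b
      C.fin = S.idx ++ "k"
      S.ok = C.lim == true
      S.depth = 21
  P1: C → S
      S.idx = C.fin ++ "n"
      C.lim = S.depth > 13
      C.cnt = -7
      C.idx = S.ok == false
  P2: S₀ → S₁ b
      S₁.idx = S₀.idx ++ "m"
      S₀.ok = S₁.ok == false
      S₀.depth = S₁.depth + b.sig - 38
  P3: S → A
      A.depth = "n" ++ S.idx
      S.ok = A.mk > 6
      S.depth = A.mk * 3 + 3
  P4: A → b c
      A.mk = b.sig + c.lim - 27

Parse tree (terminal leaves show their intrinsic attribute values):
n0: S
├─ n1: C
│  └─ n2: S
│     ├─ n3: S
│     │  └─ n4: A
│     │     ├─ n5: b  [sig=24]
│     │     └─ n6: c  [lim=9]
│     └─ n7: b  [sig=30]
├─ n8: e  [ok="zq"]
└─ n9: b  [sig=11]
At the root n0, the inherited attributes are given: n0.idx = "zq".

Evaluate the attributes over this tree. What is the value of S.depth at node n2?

13

1. n0.idx = "zq"  [given at root]
2. n1.fin = "zqk"  [S.idx ++ "k"]
3. n2.idx = "zqkn"  [C.fin ++ "n"]
4. n3.idx = "zqknm"  [S₀.idx ++ "m"]
5. n4.depth = "nzqknm"  ["n" ++ S.idx]
6. n5.sig = 24  [terminal]
7. n6.lim = 9  [terminal]
8. n4.mk = 6  [b.sig + c.lim - 27]
9. n3.ok = false  [A.mk > 6]
10. n3.depth = 21  [A.mk * 3 + 3]
11. n7.sig = 30  [terminal]
12. n2.ok = true  [S₁.ok == false]
13. n2.depth = 13  [S₁.depth + b.sig - 38]
14. n1.lim = false  [S.depth > 13]
15. n1.cnt = -7  [-7]
16. n1.idx = false  [S.ok == false]
17. n8.ok = "zq"  [terminal]
18. n9.sig = 11  [terminal]
19. n0.ok = false  [C.lim == true]
20. n0.depth = 21  [21]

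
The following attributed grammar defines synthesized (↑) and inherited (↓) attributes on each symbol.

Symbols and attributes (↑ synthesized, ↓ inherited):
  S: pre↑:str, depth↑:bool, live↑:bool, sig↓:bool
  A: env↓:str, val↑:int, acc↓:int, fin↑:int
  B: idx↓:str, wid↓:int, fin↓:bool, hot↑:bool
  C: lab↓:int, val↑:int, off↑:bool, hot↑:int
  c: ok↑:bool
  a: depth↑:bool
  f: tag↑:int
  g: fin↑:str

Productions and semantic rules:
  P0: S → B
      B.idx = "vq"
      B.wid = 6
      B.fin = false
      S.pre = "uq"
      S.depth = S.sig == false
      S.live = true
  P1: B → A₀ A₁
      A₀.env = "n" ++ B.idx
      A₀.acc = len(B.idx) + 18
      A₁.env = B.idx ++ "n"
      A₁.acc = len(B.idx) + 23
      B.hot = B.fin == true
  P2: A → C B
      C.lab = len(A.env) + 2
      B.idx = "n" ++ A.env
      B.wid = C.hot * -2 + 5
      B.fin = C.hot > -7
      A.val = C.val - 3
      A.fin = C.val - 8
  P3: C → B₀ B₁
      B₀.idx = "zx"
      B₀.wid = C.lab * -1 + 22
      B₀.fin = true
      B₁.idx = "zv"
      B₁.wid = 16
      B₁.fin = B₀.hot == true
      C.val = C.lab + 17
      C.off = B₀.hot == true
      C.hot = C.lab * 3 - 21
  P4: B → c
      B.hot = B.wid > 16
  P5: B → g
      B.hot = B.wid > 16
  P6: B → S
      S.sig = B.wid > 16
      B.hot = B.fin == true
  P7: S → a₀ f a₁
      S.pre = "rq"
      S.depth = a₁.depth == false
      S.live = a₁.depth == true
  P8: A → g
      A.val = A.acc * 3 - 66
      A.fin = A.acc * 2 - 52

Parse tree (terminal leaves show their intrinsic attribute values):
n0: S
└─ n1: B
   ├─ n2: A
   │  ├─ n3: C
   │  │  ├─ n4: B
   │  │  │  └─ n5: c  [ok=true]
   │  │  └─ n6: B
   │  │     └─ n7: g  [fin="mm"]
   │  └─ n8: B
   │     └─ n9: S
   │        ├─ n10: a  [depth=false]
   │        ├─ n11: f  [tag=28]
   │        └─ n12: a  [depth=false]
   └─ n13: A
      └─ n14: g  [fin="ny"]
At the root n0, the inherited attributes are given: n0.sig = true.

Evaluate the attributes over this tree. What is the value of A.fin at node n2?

14

1. n0.sig = true  [given at root]
2. n1.idx = "vq"  ["vq"]
3. n1.wid = 6  [6]
4. n1.fin = false  [false]
5. n2.env = "nvq"  ["n" ++ B.idx]
6. n2.acc = 20  [len(B.idx) + 18]
7. n3.lab = 5  [len(A.env) + 2]
8. n4.idx = "zx"  ["zx"]
9. n4.wid = 17  [C.lab * -1 + 22]
10. n4.fin = true  [true]
11. n5.ok = true  [terminal]
12. n4.hot = true  [B.wid > 16]
13. n6.idx = "zv"  ["zv"]
14. n6.wid = 16  [16]
15. n6.fin = true  [B₀.hot == true]
16. n7.fin = "mm"  [terminal]
17. n6.hot = false  [B.wid > 16]
18. n3.val = 22  [C.lab + 17]
19. n3.off = true  [B₀.hot == true]
20. n3.hot = -6  [C.lab * 3 - 21]
21. n8.idx = "nnvq"  ["n" ++ A.env]
22. n8.wid = 17  [C.hot * -2 + 5]
23. n8.fin = true  [C.hot > -7]
24. n9.sig = true  [B.wid > 16]
25. n10.depth = false  [terminal]
26. n11.tag = 28  [terminal]
27. n12.depth = false  [terminal]
28. n9.pre = "rq"  ["rq"]
29. n9.depth = true  [a₁.depth == false]
30. n9.live = false  [a₁.depth == true]
31. n8.hot = true  [B.fin == true]
32. n2.val = 19  [C.val - 3]
33. n2.fin = 14  [C.val - 8]
34. n13.env = "vqn"  [B.idx ++ "n"]
35. n13.acc = 25  [len(B.idx) + 23]
36. n14.fin = "ny"  [terminal]
37. n13.val = 9  [A.acc * 3 - 66]
38. n13.fin = -2  [A.acc * 2 - 52]
39. n1.hot = false  [B.fin == true]
40. n0.pre = "uq"  ["uq"]
41. n0.depth = false  [S.sig == false]
42. n0.live = true  [true]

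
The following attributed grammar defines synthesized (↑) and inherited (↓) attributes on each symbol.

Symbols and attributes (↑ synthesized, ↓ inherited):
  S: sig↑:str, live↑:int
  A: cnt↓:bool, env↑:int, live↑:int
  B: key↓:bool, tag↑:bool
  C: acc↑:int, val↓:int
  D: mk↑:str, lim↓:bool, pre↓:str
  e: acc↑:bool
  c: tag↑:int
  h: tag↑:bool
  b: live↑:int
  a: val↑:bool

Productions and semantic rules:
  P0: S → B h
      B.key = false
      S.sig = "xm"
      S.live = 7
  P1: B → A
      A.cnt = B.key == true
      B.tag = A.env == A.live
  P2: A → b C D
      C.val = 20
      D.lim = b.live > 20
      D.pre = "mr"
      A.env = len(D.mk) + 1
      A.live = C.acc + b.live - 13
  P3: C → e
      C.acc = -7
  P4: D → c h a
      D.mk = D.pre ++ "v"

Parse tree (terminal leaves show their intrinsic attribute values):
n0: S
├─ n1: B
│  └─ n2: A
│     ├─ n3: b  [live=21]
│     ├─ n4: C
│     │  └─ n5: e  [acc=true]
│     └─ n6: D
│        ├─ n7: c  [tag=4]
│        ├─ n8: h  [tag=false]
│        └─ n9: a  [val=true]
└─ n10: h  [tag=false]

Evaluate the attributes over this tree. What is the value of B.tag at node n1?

false

1. n1.key = false  [false]
2. n2.cnt = false  [B.key == true]
3. n3.live = 21  [terminal]
4. n4.val = 20  [20]
5. n5.acc = true  [terminal]
6. n4.acc = -7  [-7]
7. n6.lim = true  [b.live > 20]
8. n6.pre = "mr"  ["mr"]
9. n7.tag = 4  [terminal]
10. n8.tag = false  [terminal]
11. n9.val = true  [terminal]
12. n6.mk = "mrv"  [D.pre ++ "v"]
13. n2.env = 4  [len(D.mk) + 1]
14. n2.live = 1  [C.acc + b.live - 13]
15. n1.tag = false  [A.env == A.live]
16. n10.tag = false  [terminal]
17. n0.sig = "xm"  ["xm"]
18. n0.live = 7  [7]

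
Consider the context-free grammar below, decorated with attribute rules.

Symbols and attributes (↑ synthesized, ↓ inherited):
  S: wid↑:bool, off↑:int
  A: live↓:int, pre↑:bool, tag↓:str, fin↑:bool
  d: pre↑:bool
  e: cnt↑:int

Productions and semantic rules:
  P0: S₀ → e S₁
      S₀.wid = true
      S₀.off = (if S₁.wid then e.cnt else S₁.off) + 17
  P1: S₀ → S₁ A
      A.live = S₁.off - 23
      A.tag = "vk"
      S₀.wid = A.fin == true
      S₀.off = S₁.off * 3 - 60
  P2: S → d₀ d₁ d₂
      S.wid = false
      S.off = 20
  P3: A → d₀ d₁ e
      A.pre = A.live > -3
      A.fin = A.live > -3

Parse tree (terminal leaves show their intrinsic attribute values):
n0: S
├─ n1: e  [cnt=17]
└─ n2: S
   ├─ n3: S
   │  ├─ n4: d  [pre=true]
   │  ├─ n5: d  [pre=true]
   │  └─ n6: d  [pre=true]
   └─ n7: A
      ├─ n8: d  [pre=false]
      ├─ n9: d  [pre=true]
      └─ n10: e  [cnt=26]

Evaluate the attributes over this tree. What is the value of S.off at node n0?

1. n1.cnt = 17  [terminal]
2. n4.pre = true  [terminal]
3. n5.pre = true  [terminal]
4. n6.pre = true  [terminal]
5. n3.wid = false  [false]
6. n3.off = 20  [20]
7. n7.live = -3  [S₁.off - 23]
8. n7.tag = "vk"  ["vk"]
9. n8.pre = false  [terminal]
10. n9.pre = true  [terminal]
11. n10.cnt = 26  [terminal]
12. n7.pre = false  [A.live > -3]
13. n7.fin = false  [A.live > -3]
14. n2.wid = false  [A.fin == true]
15. n2.off = 0  [S₁.off * 3 - 60]
16. n0.wid = true  [true]
17. n0.off = 17  [(if S₁.wid then e.cnt else S₁.off) + 17]

17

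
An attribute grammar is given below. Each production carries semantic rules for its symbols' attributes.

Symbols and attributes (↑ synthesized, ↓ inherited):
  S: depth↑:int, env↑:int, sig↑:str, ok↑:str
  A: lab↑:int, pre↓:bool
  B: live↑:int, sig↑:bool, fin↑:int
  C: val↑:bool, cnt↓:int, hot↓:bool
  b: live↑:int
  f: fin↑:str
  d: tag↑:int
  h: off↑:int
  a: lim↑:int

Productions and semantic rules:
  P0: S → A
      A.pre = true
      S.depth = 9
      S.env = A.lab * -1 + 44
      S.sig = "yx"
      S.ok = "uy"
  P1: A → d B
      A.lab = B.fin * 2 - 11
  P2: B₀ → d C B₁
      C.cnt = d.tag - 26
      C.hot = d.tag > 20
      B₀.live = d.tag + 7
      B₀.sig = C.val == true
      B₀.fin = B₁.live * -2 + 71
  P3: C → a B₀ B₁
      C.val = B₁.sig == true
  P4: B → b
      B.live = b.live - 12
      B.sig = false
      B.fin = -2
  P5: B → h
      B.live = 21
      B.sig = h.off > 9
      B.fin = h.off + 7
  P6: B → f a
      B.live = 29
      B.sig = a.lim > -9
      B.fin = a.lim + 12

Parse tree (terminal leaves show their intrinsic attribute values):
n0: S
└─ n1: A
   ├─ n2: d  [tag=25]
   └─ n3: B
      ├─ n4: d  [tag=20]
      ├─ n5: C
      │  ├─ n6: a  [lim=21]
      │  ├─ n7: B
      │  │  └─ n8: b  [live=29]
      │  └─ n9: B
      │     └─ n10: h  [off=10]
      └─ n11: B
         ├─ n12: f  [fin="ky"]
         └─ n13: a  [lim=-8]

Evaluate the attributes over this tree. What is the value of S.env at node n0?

29

1. n1.pre = true  [true]
2. n2.tag = 25  [terminal]
3. n4.tag = 20  [terminal]
4. n5.cnt = -6  [d.tag - 26]
5. n5.hot = false  [d.tag > 20]
6. n6.lim = 21  [terminal]
7. n8.live = 29  [terminal]
8. n7.live = 17  [b.live - 12]
9. n7.sig = false  [false]
10. n7.fin = -2  [-2]
11. n10.off = 10  [terminal]
12. n9.live = 21  [21]
13. n9.sig = true  [h.off > 9]
14. n9.fin = 17  [h.off + 7]
15. n5.val = true  [B₁.sig == true]
16. n12.fin = "ky"  [terminal]
17. n13.lim = -8  [terminal]
18. n11.live = 29  [29]
19. n11.sig = true  [a.lim > -9]
20. n11.fin = 4  [a.lim + 12]
21. n3.live = 27  [d.tag + 7]
22. n3.sig = true  [C.val == true]
23. n3.fin = 13  [B₁.live * -2 + 71]
24. n1.lab = 15  [B.fin * 2 - 11]
25. n0.depth = 9  [9]
26. n0.env = 29  [A.lab * -1 + 44]
27. n0.sig = "yx"  ["yx"]
28. n0.ok = "uy"  ["uy"]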